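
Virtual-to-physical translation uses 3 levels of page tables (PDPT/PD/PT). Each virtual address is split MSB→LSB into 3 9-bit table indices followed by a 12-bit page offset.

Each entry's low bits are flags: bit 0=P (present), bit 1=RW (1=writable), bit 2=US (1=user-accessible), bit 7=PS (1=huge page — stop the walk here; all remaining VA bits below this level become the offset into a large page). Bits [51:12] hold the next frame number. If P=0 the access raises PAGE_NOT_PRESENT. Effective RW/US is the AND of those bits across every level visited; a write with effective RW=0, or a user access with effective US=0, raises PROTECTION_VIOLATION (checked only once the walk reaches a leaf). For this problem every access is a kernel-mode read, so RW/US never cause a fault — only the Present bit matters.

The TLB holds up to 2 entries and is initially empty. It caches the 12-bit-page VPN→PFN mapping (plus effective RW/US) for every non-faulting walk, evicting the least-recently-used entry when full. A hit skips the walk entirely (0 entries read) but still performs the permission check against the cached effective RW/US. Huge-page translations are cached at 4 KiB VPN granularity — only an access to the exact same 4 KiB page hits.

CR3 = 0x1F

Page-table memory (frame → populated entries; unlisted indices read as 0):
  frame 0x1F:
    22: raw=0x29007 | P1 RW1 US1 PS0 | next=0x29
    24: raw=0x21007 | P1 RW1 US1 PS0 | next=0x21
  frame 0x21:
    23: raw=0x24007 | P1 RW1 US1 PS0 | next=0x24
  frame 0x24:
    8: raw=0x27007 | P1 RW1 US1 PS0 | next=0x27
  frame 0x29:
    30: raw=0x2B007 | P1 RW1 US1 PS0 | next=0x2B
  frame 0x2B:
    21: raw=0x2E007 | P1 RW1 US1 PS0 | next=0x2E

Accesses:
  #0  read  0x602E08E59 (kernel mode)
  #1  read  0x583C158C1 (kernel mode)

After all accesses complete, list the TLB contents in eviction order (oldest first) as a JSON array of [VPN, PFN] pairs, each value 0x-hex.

Per-access translation:
#0 VA=0x602E08E59 (r,kernel):
  L0: frame=0x1F idx=24 entry=0x21007 [P=1 RW=1 US=1 PS=0]
  L1: frame=0x21 idx=23 entry=0x24007 [P=1 RW=1 US=1 PS=0]
  L2: frame=0x24 idx=8 entry=0x27007 [P=1 RW=1 US=1 PS=0]
  → PA=0x27E59  (3 entries read)
#1 VA=0x583C158C1 (r,kernel):
  L0: frame=0x1F idx=22 entry=0x29007 [P=1 RW=1 US=1 PS=0]
  L1: frame=0x29 idx=30 entry=0x2B007 [P=1 RW=1 US=1 PS=0]
  L2: frame=0x2B idx=21 entry=0x2E007 [P=1 RW=1 US=1 PS=0]
  → PA=0x2E8C1  (3 entries read)

TLB: [["0x602E08", "0x27"], ["0x583C15", "0x2E"]]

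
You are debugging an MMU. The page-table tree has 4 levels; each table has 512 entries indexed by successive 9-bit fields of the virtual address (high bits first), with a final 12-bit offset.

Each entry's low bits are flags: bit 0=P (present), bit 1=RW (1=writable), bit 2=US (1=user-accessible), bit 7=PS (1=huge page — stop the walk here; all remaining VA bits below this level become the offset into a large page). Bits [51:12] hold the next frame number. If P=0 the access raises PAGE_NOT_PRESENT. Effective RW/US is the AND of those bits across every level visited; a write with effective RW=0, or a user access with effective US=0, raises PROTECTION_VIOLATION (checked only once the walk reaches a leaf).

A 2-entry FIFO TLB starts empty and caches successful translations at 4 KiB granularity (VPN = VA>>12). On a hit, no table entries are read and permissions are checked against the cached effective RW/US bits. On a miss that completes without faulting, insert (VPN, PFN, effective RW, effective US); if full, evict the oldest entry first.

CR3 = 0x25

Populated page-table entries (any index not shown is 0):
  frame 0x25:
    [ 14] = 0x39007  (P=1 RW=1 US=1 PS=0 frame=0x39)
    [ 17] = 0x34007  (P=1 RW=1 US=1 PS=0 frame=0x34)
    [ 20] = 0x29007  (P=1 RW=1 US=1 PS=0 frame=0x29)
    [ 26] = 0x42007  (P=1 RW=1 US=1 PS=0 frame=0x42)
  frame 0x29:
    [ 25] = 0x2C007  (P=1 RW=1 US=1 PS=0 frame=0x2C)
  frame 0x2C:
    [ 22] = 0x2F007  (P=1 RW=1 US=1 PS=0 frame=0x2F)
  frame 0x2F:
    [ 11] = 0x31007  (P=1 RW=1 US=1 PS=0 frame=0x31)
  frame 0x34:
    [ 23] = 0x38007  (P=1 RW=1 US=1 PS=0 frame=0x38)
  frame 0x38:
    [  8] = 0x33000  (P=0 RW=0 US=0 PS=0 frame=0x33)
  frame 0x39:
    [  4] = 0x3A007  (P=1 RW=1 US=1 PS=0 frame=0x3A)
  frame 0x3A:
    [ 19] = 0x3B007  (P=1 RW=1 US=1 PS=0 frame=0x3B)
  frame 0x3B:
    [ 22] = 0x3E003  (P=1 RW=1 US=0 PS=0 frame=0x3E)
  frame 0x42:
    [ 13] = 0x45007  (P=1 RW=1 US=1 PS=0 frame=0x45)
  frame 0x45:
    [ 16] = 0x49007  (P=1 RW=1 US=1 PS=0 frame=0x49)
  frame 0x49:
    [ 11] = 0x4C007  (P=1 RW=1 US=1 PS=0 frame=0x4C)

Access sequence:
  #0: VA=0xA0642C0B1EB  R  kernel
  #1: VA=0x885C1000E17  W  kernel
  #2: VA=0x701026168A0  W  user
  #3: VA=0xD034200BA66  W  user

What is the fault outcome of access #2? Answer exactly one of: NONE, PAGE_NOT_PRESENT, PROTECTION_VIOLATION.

Trace:
#0 VA=0xA0642C0B1EB (r,kernel):
  lvl0: tbl 0x25, slot 20 ⇒ 0x29007 (P1/RW1/US1/PS0)
  lvl1: tbl 0x29, slot 25 ⇒ 0x2C007 (P1/RW1/US1/PS0)
  lvl2: tbl 0x2C, slot 22 ⇒ 0x2F007 (P1/RW1/US1/PS0)
  lvl3: tbl 0x2F, slot 11 ⇒ 0x31007 (P1/RW1/US1/PS0)
  → PA=0x311EB  (4 entries read)
#1 VA=0x885C1000E17 (w,kernel):
  lvl0: tbl 0x25, slot 17 ⇒ 0x34007 (P1/RW1/US1/PS0)
  lvl1: tbl 0x34, slot 23 ⇒ 0x38007 (P1/RW1/US1/PS0)
  lvl2: tbl 0x38, slot 8 ⇒ 0x33000 (P0/RW0/US0/PS0)
  ✗ PAGE_NOT_PRESENT  [3 reads]
#2 VA=0x701026168A0 (w,user):
  lvl0: tbl 0x25, slot 14 ⇒ 0x39007 (P1/RW1/US1/PS0)
  lvl1: tbl 0x39, slot 4 ⇒ 0x3A007 (P1/RW1/US1/PS0)
  lvl2: tbl 0x3A, slot 19 ⇒ 0x3B007 (P1/RW1/US1/PS0)
  lvl3: tbl 0x3B, slot 22 ⇒ 0x3E003 (P1/RW1/US0/PS0)
  ✗ PROTECTION_VIOLATION  [4 reads]
#3 VA=0xD034200BA66 (w,user):
  lvl0: tbl 0x25, slot 26 ⇒ 0x42007 (P1/RW1/US1/PS0)
  lvl1: tbl 0x42, slot 13 ⇒ 0x45007 (P1/RW1/US1/PS0)
  lvl2: tbl 0x45, slot 16 ⇒ 0x49007 (P1/RW1/US1/PS0)
  lvl3: tbl 0x49, slot 11 ⇒ 0x4C007 (P1/RW1/US1/PS0)
  → PA=0x4CA66  (4 entries read)

Access #2 fault: PROTECTION_VIOLATION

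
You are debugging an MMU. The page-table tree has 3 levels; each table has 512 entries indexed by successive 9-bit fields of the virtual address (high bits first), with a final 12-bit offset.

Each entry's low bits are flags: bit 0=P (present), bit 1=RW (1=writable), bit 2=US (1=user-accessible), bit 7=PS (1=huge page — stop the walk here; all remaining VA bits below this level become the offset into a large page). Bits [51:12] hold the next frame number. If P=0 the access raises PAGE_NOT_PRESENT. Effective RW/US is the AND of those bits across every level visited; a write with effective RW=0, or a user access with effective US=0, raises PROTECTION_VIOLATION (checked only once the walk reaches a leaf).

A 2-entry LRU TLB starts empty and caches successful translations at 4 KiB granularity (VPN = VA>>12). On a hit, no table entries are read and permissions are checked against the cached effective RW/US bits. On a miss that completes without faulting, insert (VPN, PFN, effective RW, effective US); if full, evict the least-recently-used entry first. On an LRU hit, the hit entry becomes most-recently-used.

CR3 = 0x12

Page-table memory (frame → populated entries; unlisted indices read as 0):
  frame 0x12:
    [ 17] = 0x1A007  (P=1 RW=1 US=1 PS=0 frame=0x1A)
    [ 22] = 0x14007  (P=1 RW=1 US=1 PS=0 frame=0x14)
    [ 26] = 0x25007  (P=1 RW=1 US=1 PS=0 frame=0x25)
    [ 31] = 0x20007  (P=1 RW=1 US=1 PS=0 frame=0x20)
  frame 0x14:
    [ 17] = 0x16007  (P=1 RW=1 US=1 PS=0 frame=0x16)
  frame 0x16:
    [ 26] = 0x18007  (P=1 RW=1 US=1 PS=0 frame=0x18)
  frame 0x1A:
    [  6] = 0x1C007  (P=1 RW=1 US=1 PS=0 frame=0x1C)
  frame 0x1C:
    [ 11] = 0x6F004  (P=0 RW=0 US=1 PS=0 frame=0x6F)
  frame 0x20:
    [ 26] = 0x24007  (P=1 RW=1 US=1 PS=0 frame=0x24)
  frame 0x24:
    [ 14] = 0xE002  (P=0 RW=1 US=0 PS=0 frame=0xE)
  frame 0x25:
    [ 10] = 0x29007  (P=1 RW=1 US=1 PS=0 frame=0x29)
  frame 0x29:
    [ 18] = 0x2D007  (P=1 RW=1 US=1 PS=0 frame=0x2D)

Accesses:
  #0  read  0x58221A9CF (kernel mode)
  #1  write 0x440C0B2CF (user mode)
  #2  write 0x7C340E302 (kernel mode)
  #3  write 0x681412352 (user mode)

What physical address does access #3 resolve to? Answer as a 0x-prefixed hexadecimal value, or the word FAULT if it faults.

Walk each access:
#0 VA=0x58221A9CF (r,kernel):
  [0] read 0x12 idx=22: raw=0x14007 flags P=1 W=1 U=1 S=0
  [1] read 0x14 idx=17: raw=0x16007 flags P=1 W=1 U=1 S=0
  [2] read 0x16 idx=26: raw=0x18007 flags P=1 W=1 U=1 S=0
  ✓ 0x189CF  — 3 lookups
#1 VA=0x440C0B2CF (w,user):
  [0] read 0x12 idx=17: raw=0x1A007 flags P=1 W=1 U=1 S=0
  [1] read 0x1A idx=6: raw=0x1C007 flags P=1 W=1 U=1 S=0
  [2] read 0x1C idx=11: raw=0x6F004 flags P=0 W=0 U=1 S=0
  ⇒ fault: PAGE_NOT_PRESENT  — 3 lookups
#2 VA=0x7C340E302 (w,kernel):
  [0] read 0x12 idx=31: raw=0x20007 flags P=1 W=1 U=1 S=0
  [1] read 0x20 idx=26: raw=0x24007 flags P=1 W=1 U=1 S=0
  [2] read 0x24 idx=14: raw=0xE002 flags P=0 W=1 U=0 S=0
  ⇒ fault: PAGE_NOT_PRESENT  — 3 lookups
#3 VA=0x681412352 (w,user):
  [0] read 0x12 idx=26: raw=0x25007 flags P=1 W=1 U=1 S=0
  [1] read 0x25 idx=10: raw=0x29007 flags P=1 W=1 U=1 S=0
  [2] read 0x29 idx=18: raw=0x2D007 flags P=1 W=1 U=1 S=0
  ✓ 0x2D352  — 3 lookups

Access #3 PA: 0x2D352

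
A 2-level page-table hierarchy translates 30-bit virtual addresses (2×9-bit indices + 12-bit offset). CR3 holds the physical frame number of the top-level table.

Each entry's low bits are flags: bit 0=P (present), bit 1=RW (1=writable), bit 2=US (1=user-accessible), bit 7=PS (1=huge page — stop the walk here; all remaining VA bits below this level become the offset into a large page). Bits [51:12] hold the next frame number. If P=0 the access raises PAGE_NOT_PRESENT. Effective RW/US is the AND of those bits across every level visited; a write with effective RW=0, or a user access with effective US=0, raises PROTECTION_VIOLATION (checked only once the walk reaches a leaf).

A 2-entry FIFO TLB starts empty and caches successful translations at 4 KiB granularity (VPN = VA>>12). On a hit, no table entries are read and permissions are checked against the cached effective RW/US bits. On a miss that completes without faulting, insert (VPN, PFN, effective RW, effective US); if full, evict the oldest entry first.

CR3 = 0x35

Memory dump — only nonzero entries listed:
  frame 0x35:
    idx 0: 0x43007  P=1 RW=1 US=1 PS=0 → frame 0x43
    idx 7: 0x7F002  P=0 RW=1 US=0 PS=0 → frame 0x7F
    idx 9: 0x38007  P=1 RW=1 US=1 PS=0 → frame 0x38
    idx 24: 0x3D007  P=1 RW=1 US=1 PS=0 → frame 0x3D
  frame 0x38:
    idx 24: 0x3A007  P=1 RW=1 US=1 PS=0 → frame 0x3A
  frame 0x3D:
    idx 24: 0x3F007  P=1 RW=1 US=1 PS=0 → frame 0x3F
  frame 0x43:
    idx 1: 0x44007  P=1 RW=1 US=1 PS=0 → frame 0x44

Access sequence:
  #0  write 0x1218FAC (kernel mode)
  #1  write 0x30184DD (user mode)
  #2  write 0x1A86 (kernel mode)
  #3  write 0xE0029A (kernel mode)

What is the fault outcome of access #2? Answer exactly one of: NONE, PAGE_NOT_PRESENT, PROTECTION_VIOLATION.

Per-access translation:
#0 VA=0x1218FAC (w,kernel):
  [0] read 0x35 idx=9: raw=0x38007 flags P=1 W=1 U=1 S=0
  [1] read 0x38 idx=24: raw=0x3A007 flags P=1 W=1 U=1 S=0
  ✓ 0x3AFAC  — 2 lookups
#1 VA=0x30184DD (w,user):
  [0] read 0x35 idx=24: raw=0x3D007 flags P=1 W=1 U=1 S=0
  [1] read 0x3D idx=24: raw=0x3F007 flags P=1 W=1 U=1 S=0
  ✓ 0x3F4DD  — 2 lookups
#2 VA=0x1A86 (w,kernel):
  [0] read 0x35 idx=0: raw=0x43007 flags P=1 W=1 U=1 S=0
  [1] read 0x43 idx=1: raw=0x44007 flags P=1 W=1 U=1 S=0
  ✓ 0x44A86  — 2 lookups
#3 VA=0xE0029A (w,kernel):
  [0] read 0x35 idx=7: raw=0x7F002 flags P=0 W=1 U=0 S=0
  → PAGE_NOT_PRESENT  (1 entries read)

Access #2 fault: NONE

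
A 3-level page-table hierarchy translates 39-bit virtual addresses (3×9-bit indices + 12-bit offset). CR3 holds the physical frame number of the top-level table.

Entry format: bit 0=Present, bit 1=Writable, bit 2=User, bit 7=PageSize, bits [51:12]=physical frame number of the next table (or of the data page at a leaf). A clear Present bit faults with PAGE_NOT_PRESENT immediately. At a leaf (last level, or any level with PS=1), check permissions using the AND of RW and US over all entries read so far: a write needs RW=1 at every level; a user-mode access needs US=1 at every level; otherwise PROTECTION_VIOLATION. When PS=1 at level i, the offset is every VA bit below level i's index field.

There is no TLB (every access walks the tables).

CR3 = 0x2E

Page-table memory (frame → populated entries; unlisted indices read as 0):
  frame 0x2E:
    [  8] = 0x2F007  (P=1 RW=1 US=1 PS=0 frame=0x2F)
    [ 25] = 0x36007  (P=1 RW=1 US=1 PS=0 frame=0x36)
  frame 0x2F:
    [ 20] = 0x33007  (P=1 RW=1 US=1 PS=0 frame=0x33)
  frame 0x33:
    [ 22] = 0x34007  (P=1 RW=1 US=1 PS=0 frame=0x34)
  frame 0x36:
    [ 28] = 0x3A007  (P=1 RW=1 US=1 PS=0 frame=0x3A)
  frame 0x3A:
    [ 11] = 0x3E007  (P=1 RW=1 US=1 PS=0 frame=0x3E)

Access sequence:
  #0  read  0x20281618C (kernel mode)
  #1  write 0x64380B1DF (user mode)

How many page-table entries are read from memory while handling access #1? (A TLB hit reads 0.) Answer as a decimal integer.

Trace:
#0 VA=0x20281618C (r,kernel):
  L0 @0x2E[8] → 0x2F007  P=1,RW=1,US=1,PS=0
  L1 @0x2F[20] → 0x33007  P=1,RW=1,US=1,PS=0
  L2 @0x33[22] → 0x34007  P=1,RW=1,US=1,PS=0
  → PA=0x3418C  (3 entries read)
#1 VA=0x64380B1DF (w,user):
  L0 @0x2E[25] → 0x36007  P=1,RW=1,US=1,PS=0
  L1 @0x36[28] → 0x3A007  P=1,RW=1,US=1,PS=0
  L2 @0x3A[11] → 0x3E007  P=1,RW=1,US=1,PS=0
  → PA=0x3E1DF  (3 entries read)

Entries read for #1: 3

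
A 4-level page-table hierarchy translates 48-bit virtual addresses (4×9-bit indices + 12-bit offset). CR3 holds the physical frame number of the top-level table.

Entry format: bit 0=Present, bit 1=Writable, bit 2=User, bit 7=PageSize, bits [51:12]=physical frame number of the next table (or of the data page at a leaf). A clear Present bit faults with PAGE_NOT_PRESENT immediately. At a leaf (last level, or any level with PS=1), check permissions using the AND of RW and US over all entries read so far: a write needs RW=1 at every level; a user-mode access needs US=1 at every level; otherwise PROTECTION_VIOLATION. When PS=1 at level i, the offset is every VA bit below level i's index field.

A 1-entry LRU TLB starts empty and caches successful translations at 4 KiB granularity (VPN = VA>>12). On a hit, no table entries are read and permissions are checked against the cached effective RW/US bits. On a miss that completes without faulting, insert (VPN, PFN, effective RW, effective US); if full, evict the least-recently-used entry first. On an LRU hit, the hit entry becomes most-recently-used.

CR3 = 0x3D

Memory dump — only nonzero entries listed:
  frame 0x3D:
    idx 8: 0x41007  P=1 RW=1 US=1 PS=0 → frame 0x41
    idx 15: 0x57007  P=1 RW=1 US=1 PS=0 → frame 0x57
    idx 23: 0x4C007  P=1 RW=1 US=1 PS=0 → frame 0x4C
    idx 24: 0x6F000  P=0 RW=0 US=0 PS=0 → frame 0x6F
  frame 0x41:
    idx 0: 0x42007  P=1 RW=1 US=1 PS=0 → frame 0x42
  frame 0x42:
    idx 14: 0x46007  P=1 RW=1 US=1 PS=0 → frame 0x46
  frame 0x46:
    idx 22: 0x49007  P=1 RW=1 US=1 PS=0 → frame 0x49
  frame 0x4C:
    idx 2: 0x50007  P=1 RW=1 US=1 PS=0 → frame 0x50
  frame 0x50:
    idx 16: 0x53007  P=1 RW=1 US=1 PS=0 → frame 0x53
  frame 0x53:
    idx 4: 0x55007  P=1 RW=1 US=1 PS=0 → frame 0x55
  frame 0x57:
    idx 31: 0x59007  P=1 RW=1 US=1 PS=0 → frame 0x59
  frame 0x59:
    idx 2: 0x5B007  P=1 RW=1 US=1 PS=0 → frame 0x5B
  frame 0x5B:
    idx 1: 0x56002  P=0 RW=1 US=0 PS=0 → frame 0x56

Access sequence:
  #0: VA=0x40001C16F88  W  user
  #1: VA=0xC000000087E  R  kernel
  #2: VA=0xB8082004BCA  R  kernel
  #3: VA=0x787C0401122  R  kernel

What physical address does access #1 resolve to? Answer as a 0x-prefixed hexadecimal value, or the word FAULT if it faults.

Per-access translation:
#0 VA=0x40001C16F88 (w,user):
  L0 @0x3D[8] → 0x41007  P=1,RW=1,US=1,PS=0
  L1 @0x41[0] → 0x42007  P=1,RW=1,US=1,PS=0
  L2 @0x42[14] → 0x46007  P=1,RW=1,US=1,PS=0
  L3 @0x46[22] → 0x49007  P=1,RW=1,US=1,PS=0
  ⇒ phys 0x49F88  [4 reads]
#1 VA=0xC000000087E (r,kernel):
  L0 @0x3D[24] → 0x6F000  P=0,RW=0,US=0,PS=0
  ⇒ fault: PAGE_NOT_PRESENT  — 1 lookups
#2 VA=0xB8082004BCA (r,kernel):
  L0 @0x3D[23] → 0x4C007  P=1,RW=1,US=1,PS=0
  L1 @0x4C[2] → 0x50007  P=1,RW=1,US=1,PS=0
  L2 @0x50[16] → 0x53007  P=1,RW=1,US=1,PS=0
  L3 @0x53[4] → 0x55007  P=1,RW=1,US=1,PS=0
  ⇒ phys 0x55BCA  [4 reads]
#3 VA=0x787C0401122 (r,kernel):
  L0 @0x3D[15] → 0x57007  P=1,RW=1,US=1,PS=0
  L1 @0x57[31] → 0x59007  P=1,RW=1,US=1,PS=0
  L2 @0x59[2] → 0x5B007  P=1,RW=1,US=1,PS=0
  L3 @0x5B[1] → 0x56002  P=0,RW=1,US=0,PS=0
  ⇒ fault: PAGE_NOT_PRESENT  — 4 lookups

Access #1 PA: FAULT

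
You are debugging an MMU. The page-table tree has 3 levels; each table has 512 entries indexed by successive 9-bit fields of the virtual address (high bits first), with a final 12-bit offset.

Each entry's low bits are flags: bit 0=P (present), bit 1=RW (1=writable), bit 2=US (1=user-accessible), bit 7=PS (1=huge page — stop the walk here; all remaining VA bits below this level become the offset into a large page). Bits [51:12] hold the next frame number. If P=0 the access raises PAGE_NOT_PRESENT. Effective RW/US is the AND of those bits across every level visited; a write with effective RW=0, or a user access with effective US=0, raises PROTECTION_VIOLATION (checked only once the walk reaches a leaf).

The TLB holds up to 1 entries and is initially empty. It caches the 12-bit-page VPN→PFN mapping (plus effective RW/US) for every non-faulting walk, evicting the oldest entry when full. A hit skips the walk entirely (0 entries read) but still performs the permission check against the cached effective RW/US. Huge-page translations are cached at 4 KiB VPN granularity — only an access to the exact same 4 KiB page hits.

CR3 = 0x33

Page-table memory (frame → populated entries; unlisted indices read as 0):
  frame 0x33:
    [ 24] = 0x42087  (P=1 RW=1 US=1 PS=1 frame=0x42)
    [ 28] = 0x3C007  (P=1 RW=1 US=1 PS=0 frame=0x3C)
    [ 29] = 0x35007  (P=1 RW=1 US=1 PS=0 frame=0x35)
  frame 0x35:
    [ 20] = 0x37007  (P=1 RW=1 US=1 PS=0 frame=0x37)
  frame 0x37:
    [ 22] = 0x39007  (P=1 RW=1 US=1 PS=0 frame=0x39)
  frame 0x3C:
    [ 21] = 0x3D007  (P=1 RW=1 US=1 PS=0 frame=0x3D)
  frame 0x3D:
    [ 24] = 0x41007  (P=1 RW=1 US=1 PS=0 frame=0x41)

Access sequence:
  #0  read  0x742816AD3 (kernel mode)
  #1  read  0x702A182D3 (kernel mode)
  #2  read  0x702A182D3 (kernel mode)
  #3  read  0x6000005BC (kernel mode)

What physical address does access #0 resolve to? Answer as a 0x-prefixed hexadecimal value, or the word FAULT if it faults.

Trace:
#0 VA=0x742816AD3 (r,kernel):
  L0: frame=0x33 idx=29 entry=0x35007 [P=1 RW=1 US=1 PS=0]
  L1: frame=0x35 idx=20 entry=0x37007 [P=1 RW=1 US=1 PS=0]
  L2: frame=0x37 idx=22 entry=0x39007 [P=1 RW=1 US=1 PS=0]
  ✓ 0x39AD3  — 3 lookups
#1 VA=0x702A182D3 (r,kernel):
  L0: frame=0x33 idx=28 entry=0x3C007 [P=1 RW=1 US=1 PS=0]
  L1: frame=0x3C idx=21 entry=0x3D007 [P=1 RW=1 US=1 PS=0]
  L2: frame=0x3D idx=24 entry=0x41007 [P=1 RW=1 US=1 PS=0]
  ✓ 0x412D3  — 3 lookups
#2 VA=0x702A182D3 (r,kernel):
  TLB hit vpn=0x702A18 → PA=0x412D3
#3 VA=0x6000005BC (r,kernel):
  L0: frame=0x33 idx=24 entry=0x42087 [P=1 RW=1 US=1 PS=1]
  ✓ 0x425BC (huge @L0)  — 1 lookups

Access #0 PA: 0x39AD3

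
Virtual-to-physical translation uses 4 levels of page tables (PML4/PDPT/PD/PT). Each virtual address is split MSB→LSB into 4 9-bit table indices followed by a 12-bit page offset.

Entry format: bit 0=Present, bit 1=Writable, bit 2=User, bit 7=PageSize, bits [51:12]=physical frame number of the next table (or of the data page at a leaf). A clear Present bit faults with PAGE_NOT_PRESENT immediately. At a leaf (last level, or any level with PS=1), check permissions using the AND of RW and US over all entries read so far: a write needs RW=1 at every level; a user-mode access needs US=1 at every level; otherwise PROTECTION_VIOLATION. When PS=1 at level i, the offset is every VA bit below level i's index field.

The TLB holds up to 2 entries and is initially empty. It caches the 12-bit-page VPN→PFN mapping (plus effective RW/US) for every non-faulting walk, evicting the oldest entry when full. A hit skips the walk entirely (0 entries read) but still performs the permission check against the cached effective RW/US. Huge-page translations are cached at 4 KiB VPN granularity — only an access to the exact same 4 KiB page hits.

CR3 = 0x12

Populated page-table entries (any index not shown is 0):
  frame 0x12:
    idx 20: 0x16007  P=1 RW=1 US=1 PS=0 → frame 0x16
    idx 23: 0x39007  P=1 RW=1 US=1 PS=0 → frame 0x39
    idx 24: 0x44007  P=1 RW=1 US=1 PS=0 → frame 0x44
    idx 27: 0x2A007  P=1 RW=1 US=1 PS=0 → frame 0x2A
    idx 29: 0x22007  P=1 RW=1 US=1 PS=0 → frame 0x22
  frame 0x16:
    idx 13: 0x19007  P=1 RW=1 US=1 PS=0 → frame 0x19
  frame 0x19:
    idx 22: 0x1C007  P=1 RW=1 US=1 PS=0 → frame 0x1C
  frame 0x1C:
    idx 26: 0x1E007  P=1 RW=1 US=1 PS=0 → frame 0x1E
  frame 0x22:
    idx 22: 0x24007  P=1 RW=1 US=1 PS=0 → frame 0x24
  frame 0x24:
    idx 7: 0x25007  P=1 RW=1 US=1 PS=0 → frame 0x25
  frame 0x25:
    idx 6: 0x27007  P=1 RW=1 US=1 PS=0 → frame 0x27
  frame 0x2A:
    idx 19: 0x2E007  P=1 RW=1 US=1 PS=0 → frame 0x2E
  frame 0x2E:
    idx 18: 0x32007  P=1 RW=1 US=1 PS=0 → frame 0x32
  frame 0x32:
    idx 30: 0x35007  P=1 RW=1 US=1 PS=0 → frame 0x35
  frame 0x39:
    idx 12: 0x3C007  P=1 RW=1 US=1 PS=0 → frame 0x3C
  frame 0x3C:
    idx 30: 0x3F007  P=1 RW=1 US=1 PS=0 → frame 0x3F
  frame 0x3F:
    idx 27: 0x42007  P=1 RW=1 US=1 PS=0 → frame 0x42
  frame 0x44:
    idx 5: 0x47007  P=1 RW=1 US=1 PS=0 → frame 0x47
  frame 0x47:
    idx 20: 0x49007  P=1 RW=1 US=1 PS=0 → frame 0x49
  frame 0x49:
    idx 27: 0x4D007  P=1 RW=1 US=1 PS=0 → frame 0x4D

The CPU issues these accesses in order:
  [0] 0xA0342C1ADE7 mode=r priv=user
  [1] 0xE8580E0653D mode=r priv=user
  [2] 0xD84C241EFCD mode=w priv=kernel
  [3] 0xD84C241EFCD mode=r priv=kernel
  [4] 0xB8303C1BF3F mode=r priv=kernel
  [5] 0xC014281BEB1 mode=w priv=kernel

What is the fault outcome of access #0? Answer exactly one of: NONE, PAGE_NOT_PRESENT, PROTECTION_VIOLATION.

Walk each access:
#0 VA=0xA0342C1ADE7 (r,user):
  L0 @0x12[20] → 0x16007  P=1,RW=1,US=1,PS=0
  L1 @0x16[13] → 0x19007  P=1,RW=1,US=1,PS=0
  L2 @0x19[22] → 0x1C007  P=1,RW=1,US=1,PS=0
  L3 @0x1C[26] → 0x1E007  P=1,RW=1,US=1,PS=0
  → PA=0x1EDE7  (4 entries read)
#1 VA=0xE8580E0653D (r,user):
  L0 @0x12[29] → 0x22007  P=1,RW=1,US=1,PS=0
  L1 @0x22[22] → 0x24007  P=1,RW=1,US=1,PS=0
  L2 @0x24[7] → 0x25007  P=1,RW=1,US=1,PS=0
  L3 @0x25[6] → 0x27007  P=1,RW=1,US=1,PS=0
  → PA=0x2753D  (4 entries read)
#2 VA=0xD84C241EFCD (w,kernel):
  L0 @0x12[27] → 0x2A007  P=1,RW=1,US=1,PS=0
  L1 @0x2A[19] → 0x2E007  P=1,RW=1,US=1,PS=0
  L2 @0x2E[18] → 0x32007  P=1,RW=1,US=1,PS=0
  L3 @0x32[30] → 0x35007  P=1,RW=1,US=1,PS=0
  → PA=0x35FCD  (4 entries read)
#3 VA=0xD84C241EFCD (r,kernel):
  TLB hit vpn=0xD84C241E → PA=0x35FCD
#4 VA=0xB8303C1BF3F (r,kernel):
  L0 @0x12[23] → 0x39007  P=1,RW=1,US=1,PS=0
  L1 @0x39[12] → 0x3C007  P=1,RW=1,US=1,PS=0
  L2 @0x3C[30] → 0x3F007  P=1,RW=1,US=1,PS=0
  L3 @0x3F[27] → 0x42007  P=1,RW=1,US=1,PS=0
  → PA=0x42F3F  (4 entries read)
#5 VA=0xC014281BEB1 (w,kernel):
  L0 @0x12[24] → 0x44007  P=1,RW=1,US=1,PS=0
  L1 @0x44[5] → 0x47007  P=1,RW=1,US=1,PS=0
  L2 @0x47[20] → 0x49007  P=1,RW=1,US=1,PS=0
  L3 @0x49[27] → 0x4D007  P=1,RW=1,US=1,PS=0
  → PA=0x4DEB1  (4 entries read)

Access #0 fault: NONE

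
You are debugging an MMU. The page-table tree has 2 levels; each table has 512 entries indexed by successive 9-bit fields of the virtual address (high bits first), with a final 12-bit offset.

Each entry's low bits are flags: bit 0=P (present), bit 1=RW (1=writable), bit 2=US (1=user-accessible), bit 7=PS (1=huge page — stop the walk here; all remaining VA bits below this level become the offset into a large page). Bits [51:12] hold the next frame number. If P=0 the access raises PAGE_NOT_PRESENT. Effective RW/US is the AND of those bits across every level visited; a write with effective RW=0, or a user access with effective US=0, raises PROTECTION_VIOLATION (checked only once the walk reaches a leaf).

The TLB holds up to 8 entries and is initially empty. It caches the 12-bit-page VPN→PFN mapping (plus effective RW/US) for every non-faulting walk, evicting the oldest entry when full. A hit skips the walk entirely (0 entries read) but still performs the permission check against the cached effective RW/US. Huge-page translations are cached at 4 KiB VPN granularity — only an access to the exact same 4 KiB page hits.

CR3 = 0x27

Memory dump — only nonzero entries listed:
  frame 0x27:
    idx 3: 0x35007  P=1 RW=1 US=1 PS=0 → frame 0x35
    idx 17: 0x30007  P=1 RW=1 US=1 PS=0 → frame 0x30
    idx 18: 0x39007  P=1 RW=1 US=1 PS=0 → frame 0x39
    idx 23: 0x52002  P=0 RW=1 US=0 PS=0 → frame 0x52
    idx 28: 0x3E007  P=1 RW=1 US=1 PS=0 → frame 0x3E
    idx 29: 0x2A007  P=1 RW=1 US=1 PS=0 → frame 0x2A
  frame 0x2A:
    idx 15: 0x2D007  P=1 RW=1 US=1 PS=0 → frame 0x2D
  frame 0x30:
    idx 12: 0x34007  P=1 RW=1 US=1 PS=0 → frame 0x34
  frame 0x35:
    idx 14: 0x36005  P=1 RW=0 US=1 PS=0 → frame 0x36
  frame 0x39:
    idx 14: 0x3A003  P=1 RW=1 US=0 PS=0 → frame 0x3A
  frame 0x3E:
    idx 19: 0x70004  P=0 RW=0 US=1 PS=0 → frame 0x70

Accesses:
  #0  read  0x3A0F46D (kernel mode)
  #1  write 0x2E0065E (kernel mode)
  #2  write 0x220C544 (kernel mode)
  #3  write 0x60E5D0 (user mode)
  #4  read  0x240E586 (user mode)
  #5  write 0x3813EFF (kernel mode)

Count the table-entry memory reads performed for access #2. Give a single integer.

Trace:
#0 VA=0x3A0F46D (r,kernel):
  L0: frame=0x27 idx=29 entry=0x2A007 [P=1 RW=1 US=1 PS=0]
  L1: frame=0x2A idx=15 entry=0x2D007 [P=1 RW=1 US=1 PS=0]
  → PA=0x2D46D  (2 entries read)
#1 VA=0x2E0065E (w,kernel):
  L0: frame=0x27 idx=23 entry=0x52002 [P=0 RW=1 US=0 PS=0]
  ✗ PAGE_NOT_PRESENT  [1 reads]
#2 VA=0x220C544 (w,kernel):
  L0: frame=0x27 idx=17 entry=0x30007 [P=1 RW=1 US=1 PS=0]
  L1: frame=0x30 idx=12 entry=0x34007 [P=1 RW=1 US=1 PS=0]
  → PA=0x34544  (2 entries read)
#3 VA=0x60E5D0 (w,user):
  L0: frame=0x27 idx=3 entry=0x35007 [P=1 RW=1 US=1 PS=0]
  L1: frame=0x35 idx=14 entry=0x36005 [P=1 RW=0 US=1 PS=0]
  ✗ PROTECTION_VIOLATION  [2 reads]
#4 VA=0x240E586 (r,user):
  L0: frame=0x27 idx=18 entry=0x39007 [P=1 RW=1 US=1 PS=0]
  L1: frame=0x39 idx=14 entry=0x3A003 [P=1 RW=1 US=0 PS=0]
  ✗ PROTECTION_VIOLATION  [2 reads]
#5 VA=0x3813EFF (w,kernel):
  L0: frame=0x27 idx=28 entry=0x3E007 [P=1 RW=1 US=1 PS=0]
  L1: frame=0x3E idx=19 entry=0x70004 [P=0 RW=0 US=1 PS=0]
  ✗ PAGE_NOT_PRESENT  [2 reads]

Entries read for #2: 2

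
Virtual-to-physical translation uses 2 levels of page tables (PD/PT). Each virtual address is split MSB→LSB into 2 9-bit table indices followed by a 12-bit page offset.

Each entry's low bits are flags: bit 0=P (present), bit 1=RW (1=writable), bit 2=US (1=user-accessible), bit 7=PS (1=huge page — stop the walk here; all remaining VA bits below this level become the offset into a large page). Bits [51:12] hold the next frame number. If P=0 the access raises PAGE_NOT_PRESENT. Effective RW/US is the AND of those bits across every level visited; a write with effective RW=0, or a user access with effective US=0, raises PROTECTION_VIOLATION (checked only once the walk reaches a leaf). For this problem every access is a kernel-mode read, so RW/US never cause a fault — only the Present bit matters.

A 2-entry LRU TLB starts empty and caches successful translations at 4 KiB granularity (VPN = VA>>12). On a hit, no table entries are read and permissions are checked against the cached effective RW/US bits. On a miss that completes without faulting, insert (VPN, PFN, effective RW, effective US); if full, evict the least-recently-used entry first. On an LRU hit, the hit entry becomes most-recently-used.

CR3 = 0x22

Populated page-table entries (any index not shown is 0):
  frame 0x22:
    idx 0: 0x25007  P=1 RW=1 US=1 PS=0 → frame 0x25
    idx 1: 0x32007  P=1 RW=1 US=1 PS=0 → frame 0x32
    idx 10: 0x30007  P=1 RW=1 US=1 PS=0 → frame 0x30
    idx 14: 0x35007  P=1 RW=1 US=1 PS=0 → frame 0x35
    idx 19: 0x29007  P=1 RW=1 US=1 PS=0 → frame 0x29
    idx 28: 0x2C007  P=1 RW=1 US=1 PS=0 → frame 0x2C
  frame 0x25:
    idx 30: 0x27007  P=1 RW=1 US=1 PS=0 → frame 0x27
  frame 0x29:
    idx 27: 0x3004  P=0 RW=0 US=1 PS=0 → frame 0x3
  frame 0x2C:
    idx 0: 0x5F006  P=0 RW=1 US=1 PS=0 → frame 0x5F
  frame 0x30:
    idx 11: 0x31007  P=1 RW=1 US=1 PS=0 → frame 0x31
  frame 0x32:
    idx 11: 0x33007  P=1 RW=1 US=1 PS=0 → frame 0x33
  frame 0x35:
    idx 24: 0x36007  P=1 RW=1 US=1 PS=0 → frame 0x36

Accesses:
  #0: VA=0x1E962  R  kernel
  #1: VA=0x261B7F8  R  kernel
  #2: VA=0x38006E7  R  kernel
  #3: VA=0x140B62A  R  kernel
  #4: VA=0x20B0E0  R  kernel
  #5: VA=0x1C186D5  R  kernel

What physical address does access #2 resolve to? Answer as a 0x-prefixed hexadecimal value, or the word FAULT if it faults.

Trace:
#0 VA=0x1E962 (r,kernel):
  [0] read 0x22 idx=0: raw=0x25007 flags P=1 W=1 U=1 S=0
  [1] read 0x25 idx=30: raw=0x27007 flags P=1 W=1 U=1 S=0
  → PA=0x27962  (2 entries read)
#1 VA=0x261B7F8 (r,kernel):
  [0] read 0x22 idx=19: raw=0x29007 flags P=1 W=1 U=1 S=0
  [1] read 0x29 idx=27: raw=0x3004 flags P=0 W=0 U=1 S=0
  → PAGE_NOT_PRESENT  (2 entries read)
#2 VA=0x38006E7 (r,kernel):
  [0] read 0x22 idx=28: raw=0x2C007 flags P=1 W=1 U=1 S=0
  [1] read 0x2C idx=0: raw=0x5F006 flags P=0 W=1 U=1 S=0
  → PAGE_NOT_PRESENT  (2 entries read)
#3 VA=0x140B62A (r,kernel):
  [0] read 0x22 idx=10: raw=0x30007 flags P=1 W=1 U=1 S=0
  [1] read 0x30 idx=11: raw=0x31007 flags P=1 W=1 U=1 S=0
  → PA=0x3162A  (2 entries read)
#4 VA=0x20B0E0 (r,kernel):
  [0] read 0x22 idx=1: raw=0x32007 flags P=1 W=1 U=1 S=0
  [1] read 0x32 idx=11: raw=0x33007 flags P=1 W=1 U=1 S=0
  → PA=0x330E0  (2 entries read)
#5 VA=0x1C186D5 (r,kernel):
  [0] read 0x22 idx=14: raw=0x35007 flags P=1 W=1 U=1 S=0
  [1] read 0x35 idx=24: raw=0x36007 flags P=1 W=1 U=1 S=0
  → PA=0x366D5  (2 entries read)

Access #2 PA: FAULT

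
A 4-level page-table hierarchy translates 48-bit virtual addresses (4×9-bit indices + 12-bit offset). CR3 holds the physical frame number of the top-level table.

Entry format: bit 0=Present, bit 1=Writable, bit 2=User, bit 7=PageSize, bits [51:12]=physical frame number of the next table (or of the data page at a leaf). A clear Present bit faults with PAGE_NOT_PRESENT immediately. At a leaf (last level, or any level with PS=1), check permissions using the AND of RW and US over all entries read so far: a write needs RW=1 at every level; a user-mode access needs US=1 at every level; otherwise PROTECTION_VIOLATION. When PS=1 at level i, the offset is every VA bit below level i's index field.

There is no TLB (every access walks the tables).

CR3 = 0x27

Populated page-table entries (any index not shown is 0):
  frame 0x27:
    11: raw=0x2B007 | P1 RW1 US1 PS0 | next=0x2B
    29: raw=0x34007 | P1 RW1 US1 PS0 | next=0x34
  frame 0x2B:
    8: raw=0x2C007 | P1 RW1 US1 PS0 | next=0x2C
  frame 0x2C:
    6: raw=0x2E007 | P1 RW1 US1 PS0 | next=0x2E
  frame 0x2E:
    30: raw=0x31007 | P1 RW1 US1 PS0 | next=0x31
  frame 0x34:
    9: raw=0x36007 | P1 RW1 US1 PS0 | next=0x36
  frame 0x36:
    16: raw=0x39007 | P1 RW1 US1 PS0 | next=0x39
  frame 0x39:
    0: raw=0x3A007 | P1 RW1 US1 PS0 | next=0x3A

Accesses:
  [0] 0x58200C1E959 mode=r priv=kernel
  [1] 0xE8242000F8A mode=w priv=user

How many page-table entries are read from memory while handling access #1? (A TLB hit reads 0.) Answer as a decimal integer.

Trace:
#0 VA=0x58200C1E959 (r,kernel):
  L0: frame=0x27 idx=11 entry=0x2B007 [P=1 RW=1 US=1 PS=0]
  L1: frame=0x2B idx=8 entry=0x2C007 [P=1 RW=1 US=1 PS=0]
  L2: frame=0x2C idx=6 entry=0x2E007 [P=1 RW=1 US=1 PS=0]
  L3: frame=0x2E idx=30 entry=0x31007 [P=1 RW=1 US=1 PS=0]
  ✓ 0x31959  — 4 lookups
#1 VA=0xE8242000F8A (w,user):
  L0: frame=0x27 idx=29 entry=0x34007 [P=1 RW=1 US=1 PS=0]
  L1: frame=0x34 idx=9 entry=0x36007 [P=1 RW=1 US=1 PS=0]
  L2: frame=0x36 idx=16 entry=0x39007 [P=1 RW=1 US=1 PS=0]
  L3: frame=0x39 idx=0 entry=0x3A007 [P=1 RW=1 US=1 PS=0]
  ✓ 0x3AF8A  — 4 lookups

Entries read for #1: 4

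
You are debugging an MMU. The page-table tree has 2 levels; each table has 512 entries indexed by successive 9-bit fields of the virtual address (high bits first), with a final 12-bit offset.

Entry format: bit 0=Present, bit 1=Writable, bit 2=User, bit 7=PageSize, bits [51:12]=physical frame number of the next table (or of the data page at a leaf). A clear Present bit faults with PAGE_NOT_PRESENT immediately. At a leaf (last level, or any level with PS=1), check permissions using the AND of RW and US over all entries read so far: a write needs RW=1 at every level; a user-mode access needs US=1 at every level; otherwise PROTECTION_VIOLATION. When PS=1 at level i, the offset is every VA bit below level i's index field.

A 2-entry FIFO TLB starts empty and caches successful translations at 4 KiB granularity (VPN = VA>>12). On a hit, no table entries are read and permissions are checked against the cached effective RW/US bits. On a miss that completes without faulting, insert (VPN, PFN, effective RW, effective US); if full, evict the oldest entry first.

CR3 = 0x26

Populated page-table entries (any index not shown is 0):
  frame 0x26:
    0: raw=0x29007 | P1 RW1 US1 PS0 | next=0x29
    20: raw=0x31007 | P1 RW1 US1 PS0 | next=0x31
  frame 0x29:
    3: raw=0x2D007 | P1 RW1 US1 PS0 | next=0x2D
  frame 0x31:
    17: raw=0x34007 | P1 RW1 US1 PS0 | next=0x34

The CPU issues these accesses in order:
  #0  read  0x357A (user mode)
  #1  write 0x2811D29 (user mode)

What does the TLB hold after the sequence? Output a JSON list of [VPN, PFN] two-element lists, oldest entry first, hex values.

Walk each access:
#0 VA=0x357A (r,user):
  lvl0: tbl 0x26, slot 0 ⇒ 0x29007 (P1/RW1/US1/PS0)
  lvl1: tbl 0x29, slot 3 ⇒ 0x2D007 (P1/RW1/US1/PS0)
  → PA=0x2D57A  (2 entries read)
#1 VA=0x2811D29 (w,user):
  lvl0: tbl 0x26, slot 20 ⇒ 0x31007 (P1/RW1/US1/PS0)
  lvl1: tbl 0x31, slot 17 ⇒ 0x34007 (P1/RW1/US1/PS0)
  → PA=0x34D29  (2 entries read)

TLB: [["0x3", "0x2D"], ["0x2811", "0x34"]]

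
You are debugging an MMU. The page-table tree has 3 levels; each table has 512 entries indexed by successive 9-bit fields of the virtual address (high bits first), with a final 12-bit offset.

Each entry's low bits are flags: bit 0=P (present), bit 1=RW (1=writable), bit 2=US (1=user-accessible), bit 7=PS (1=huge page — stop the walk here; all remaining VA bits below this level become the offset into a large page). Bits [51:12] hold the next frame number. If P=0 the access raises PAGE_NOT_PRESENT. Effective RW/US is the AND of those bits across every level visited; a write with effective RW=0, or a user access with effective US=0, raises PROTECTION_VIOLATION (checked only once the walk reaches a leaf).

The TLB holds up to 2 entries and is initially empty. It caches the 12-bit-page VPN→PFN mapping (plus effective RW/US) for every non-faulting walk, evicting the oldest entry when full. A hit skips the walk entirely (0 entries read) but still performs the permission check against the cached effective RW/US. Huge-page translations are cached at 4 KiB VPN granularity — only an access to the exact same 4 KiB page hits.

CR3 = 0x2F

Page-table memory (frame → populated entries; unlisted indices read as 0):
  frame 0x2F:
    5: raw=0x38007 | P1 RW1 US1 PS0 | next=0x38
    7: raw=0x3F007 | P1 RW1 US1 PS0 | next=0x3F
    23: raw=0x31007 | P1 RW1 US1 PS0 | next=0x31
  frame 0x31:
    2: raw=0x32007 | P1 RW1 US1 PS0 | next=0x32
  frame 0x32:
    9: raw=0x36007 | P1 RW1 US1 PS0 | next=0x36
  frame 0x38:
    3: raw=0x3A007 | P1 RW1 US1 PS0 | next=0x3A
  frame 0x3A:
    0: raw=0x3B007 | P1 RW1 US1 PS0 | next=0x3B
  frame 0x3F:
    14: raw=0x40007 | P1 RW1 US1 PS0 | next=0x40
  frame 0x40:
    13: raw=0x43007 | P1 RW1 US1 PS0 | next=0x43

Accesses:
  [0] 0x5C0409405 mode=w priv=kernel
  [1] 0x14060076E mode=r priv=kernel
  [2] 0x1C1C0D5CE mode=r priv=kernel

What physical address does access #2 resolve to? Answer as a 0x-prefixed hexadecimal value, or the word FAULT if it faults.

Trace:
#0 VA=0x5C0409405 (w,kernel):
  L0 @0x2F[23] → 0x31007  P=1,RW=1,US=1,PS=0
  L1 @0x31[2] → 0x32007  P=1,RW=1,US=1,PS=0
  L2 @0x32[9] → 0x36007  P=1,RW=1,US=1,PS=0
  → PA=0x36405  (3 entries read)
#1 VA=0x14060076E (r,kernel):
  L0 @0x2F[5] → 0x38007  P=1,RW=1,US=1,PS=0
  L1 @0x38[3] → 0x3A007  P=1,RW=1,US=1,PS=0
  L2 @0x3A[0] → 0x3B007  P=1,RW=1,US=1,PS=0
  → PA=0x3B76E  (3 entries read)
#2 VA=0x1C1C0D5CE (r,kernel):
  L0 @0x2F[7] → 0x3F007  P=1,RW=1,US=1,PS=0
  L1 @0x3F[14] → 0x40007  P=1,RW=1,US=1,PS=0
  L2 @0x40[13] → 0x43007  P=1,RW=1,US=1,PS=0
  → PA=0x435CE  (3 entries read)

Access #2 PA: 0x435CE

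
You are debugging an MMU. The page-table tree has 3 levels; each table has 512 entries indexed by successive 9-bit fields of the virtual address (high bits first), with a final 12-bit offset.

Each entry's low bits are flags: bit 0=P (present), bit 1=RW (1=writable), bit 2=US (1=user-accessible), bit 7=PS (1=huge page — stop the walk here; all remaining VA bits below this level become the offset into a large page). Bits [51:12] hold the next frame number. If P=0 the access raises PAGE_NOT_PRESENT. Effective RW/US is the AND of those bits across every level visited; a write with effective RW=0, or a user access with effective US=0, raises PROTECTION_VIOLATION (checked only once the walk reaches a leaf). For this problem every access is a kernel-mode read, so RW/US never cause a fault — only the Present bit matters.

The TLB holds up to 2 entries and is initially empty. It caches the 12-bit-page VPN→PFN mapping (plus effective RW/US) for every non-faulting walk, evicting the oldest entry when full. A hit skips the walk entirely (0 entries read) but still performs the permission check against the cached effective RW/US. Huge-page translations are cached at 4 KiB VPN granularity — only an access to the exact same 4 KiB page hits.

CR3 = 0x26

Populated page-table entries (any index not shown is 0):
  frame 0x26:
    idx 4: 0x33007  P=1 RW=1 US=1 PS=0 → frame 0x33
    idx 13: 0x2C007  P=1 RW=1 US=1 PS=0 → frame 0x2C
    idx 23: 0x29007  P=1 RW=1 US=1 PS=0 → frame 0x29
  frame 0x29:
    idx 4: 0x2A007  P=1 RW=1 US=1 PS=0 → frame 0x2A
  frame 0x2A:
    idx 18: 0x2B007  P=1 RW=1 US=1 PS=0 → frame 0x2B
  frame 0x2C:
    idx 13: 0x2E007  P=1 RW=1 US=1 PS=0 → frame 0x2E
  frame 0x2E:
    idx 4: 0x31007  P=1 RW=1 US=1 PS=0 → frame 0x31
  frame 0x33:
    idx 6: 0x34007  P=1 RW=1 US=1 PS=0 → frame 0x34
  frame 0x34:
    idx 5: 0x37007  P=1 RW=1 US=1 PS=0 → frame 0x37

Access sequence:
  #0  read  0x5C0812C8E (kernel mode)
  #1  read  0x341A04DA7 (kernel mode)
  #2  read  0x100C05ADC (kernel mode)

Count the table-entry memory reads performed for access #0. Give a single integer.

Trace:
#0 VA=0x5C0812C8E (r,kernel):
  L0 @0x26[23] → 0x29007  P=1,RW=1,US=1,PS=0
  L1 @0x29[4] → 0x2A007  P=1,RW=1,US=1,PS=0
  L2 @0x2A[18] → 0x2B007  P=1,RW=1,US=1,PS=0
  ⇒ phys 0x2BC8E  [3 reads]
#1 VA=0x341A04DA7 (r,kernel):
  L0 @0x26[13] → 0x2C007  P=1,RW=1,US=1,PS=0
  L1 @0x2C[13] → 0x2E007  P=1,RW=1,US=1,PS=0
  L2 @0x2E[4] → 0x31007  P=1,RW=1,US=1,PS=0
  ⇒ phys 0x31DA7  [3 reads]
#2 VA=0x100C05ADC (r,kernel):
  L0 @0x26[4] → 0x33007  P=1,RW=1,US=1,PS=0
  L1 @0x33[6] → 0x34007  P=1,RW=1,US=1,PS=0
  L2 @0x34[5] → 0x37007  P=1,RW=1,US=1,PS=0
  ⇒ phys 0x37ADC  [3 reads]

Entries read for #0: 3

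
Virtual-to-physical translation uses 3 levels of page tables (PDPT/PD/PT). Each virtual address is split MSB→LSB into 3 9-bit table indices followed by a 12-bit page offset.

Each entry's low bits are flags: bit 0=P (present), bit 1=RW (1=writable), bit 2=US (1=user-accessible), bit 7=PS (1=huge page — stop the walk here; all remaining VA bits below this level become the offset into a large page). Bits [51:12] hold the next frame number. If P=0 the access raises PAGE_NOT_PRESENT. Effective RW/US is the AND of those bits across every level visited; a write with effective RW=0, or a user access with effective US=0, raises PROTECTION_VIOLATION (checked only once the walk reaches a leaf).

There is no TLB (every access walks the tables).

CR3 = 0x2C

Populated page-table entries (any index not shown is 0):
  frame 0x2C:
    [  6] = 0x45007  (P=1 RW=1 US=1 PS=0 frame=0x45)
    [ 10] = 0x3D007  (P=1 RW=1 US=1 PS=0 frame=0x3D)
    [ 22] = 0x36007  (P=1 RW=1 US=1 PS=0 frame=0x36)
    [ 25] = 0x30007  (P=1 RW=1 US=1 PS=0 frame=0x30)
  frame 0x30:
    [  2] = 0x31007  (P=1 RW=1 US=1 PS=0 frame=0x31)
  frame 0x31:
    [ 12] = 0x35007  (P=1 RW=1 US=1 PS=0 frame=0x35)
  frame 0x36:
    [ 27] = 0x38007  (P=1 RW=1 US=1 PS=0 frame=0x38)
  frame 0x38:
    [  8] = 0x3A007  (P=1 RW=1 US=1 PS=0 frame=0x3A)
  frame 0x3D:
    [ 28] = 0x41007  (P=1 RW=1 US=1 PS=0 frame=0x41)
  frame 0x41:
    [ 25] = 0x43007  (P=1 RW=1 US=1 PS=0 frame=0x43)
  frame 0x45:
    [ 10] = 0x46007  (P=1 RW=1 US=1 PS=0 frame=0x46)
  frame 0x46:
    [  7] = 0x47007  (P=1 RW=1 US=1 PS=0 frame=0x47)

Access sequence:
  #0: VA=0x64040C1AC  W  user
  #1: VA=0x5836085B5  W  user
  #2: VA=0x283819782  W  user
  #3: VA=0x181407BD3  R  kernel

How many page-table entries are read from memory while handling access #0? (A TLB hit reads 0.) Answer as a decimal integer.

Per-access translation:
#0 VA=0x64040C1AC (w,user):
  L0: frame=0x2C idx=25 entry=0x30007 [P=1 RW=1 US=1 PS=0]
  L1: frame=0x30 idx=2 entry=0x31007 [P=1 RW=1 US=1 PS=0]
  L2: frame=0x31 idx=12 entry=0x35007 [P=1 RW=1 US=1 PS=0]
  ⇒ phys 0x351AC  [3 reads]
#1 VA=0x5836085B5 (w,user):
  L0: frame=0x2C idx=22 entry=0x36007 [P=1 RW=1 US=1 PS=0]
  L1: frame=0x36 idx=27 entry=0x38007 [P=1 RW=1 US=1 PS=0]
  L2: frame=0x38 idx=8 entry=0x3A007 [P=1 RW=1 US=1 PS=0]
  ⇒ phys 0x3A5B5  [3 reads]
#2 VA=0x283819782 (w,user):
  L0: frame=0x2C idx=10 entry=0x3D007 [P=1 RW=1 US=1 PS=0]
  L1: frame=0x3D idx=28 entry=0x41007 [P=1 RW=1 US=1 PS=0]
  L2: frame=0x41 idx=25 entry=0x43007 [P=1 RW=1 US=1 PS=0]
  ⇒ phys 0x43782  [3 reads]
#3 VA=0x181407BD3 (r,kernel):
  L0: frame=0x2C idx=6 entry=0x45007 [P=1 RW=1 US=1 PS=0]
  L1: frame=0x45 idx=10 entry=0x46007 [P=1 RW=1 US=1 PS=0]
  L2: frame=0x46 idx=7 entry=0x47007 [P=1 RW=1 US=1 PS=0]
  ⇒ phys 0x47BD3  [3 reads]

Entries read for #0: 3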